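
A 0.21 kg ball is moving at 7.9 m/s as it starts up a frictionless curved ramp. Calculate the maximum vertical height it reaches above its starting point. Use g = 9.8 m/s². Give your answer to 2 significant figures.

h = 3.2 m

Setting KE at the bottom equal to PE gained: ½mv² = mgh
h = v²/(2g) = 7.9²/(2 × 9.8) = 3.184 m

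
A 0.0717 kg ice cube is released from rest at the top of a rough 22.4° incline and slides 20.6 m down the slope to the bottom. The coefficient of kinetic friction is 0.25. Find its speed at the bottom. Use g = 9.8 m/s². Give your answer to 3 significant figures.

Work–energy: mg(L sinθ) − μ_k(mg cosθ)L = ½mv²
mgh = mgL sinθ = (0.0717)(9.8)(20.6)sin22.4° = 5.5159 J
W_f = μ_k mg cosθ · L = (0.25)(0.0717)(9.8)cos22.4°·20.6 = 3.346 J
½mv² = 5.5159 − 3.346 = 2.1703 J
v = √(2 × 2.1703/0.0717) = 7.781 m/s

v = 7.78 m/s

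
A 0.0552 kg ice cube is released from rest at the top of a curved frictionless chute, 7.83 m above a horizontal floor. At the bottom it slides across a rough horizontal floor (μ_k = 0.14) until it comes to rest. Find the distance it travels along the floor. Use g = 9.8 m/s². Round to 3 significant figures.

Energy at the top = energy at the end + work done against friction:
At rest all PE has been dissipated by friction: mgh = μ_k m g d
d = h/μ_k = 7.83/0.14 = 55.93 m

d = 55.9 m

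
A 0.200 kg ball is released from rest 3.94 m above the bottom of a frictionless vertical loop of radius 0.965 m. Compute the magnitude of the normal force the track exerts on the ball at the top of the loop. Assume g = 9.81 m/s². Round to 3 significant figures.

Energy from release to top (height 2r): mgh = ½mv_top² + mg(2r)
v_top² = 2g(h − 2r) = 2(9.81)(3.94 − 1.930) = 39.436 m²/s²
At the top, both N and weight point toward the centre: N + mg = mv_top²/r
N = m(v_top²/r − g) = 0.200(39.436/0.965 − 9.81) = 6.211 N

N = 6.21 N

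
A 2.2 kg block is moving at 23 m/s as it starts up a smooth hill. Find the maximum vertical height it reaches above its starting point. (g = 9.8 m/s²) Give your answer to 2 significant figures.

h = 27 m

By energy conservation, ½mv² = mgh
h = v²/(2g) = 23²/(2 × 9.8) = 26.99 m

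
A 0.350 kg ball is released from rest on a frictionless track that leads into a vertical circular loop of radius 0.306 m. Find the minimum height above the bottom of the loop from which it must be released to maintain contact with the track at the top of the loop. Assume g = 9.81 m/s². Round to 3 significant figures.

h = 0.765 m

At the top, for minimum speed gravity alone supplies the centripetal force: mg = mv_top²/r ⇒ v_top² = gr = 3.002 m²/s²
Energy conservation from release height h to the top (height 2r): mgh = ½mv_top² + mg(2r)
h = v_top²/(2g) + 2r = r/2 + 2r = 5r/2 = 0.7650 m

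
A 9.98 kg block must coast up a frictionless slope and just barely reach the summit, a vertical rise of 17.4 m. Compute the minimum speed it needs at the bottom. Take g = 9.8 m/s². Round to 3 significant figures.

At the top it is momentarily at rest, so all KE converts to PE: ½mv² = mgh
v = √(2gh) = √(2 × 9.8 × 17.4) = 18.47 m/s

v = 18.5 m/s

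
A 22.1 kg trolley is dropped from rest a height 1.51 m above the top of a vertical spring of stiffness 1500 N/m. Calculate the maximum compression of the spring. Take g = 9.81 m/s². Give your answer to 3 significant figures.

x = 0.821 m

Let x be the compression. The total drop is H + x, and the trolley is instantaneously at rest at max compression, so energy conservation gives:
mg(H + x) = ½kx²
½(1500)x² − (22.1)(9.81)x − (22.1)(9.81)(1.51) = 0
750.0x² − 216.8x − 327.4 = 0
x = [216.8 + √(47003 + 982109)]/(2 × 750.0) = 0.8208 m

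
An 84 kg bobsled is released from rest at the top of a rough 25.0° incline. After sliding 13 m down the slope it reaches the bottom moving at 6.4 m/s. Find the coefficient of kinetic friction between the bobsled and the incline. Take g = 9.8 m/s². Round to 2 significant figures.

The energy dissipated by friction is the PE lost minus the KE gained:
mgL sinθ = 4522.7 J; ½mv² = 1720.3 J
W_f = 4522.7 − 1720.3 = 2802 J
μ_k = W_f/(mg cosθ · L) = 2802/(746.1 × 13) = 0.2889

μ_k = 0.29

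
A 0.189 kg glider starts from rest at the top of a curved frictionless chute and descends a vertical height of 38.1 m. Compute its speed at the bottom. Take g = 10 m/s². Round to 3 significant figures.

v = 27.6 m/s

By conservation of mechanical energy, mgh = ½mv²
The mass cancels from both sides.
v = √(2gh) = √(2 × 10 × 38.1) = √762.00 = 27.60 m/s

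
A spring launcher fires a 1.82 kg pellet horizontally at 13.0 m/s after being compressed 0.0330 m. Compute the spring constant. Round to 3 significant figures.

k = 282000 N/m

½kx² = ½mv²
k = mv²/x² = (1.82)(13.0)²/(0.0330)² = 282443 N/m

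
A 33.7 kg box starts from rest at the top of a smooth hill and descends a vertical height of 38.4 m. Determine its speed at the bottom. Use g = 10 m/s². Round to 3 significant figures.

v = 27.7 m/s

Energy conservation between the two points: mgh = ½mv²
The mass cancels from both sides.
v = √(2gh) = √(2 × 10 × 38.4) = √768.00 = 27.71 m/s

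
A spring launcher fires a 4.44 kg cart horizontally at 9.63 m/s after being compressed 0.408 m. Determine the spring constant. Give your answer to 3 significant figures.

Spring PE at full compression equals KE at release: ½kx² = ½mv²
k = mv²/x² = (4.44)(9.63)²/(0.408)² = 2474 N/m

k = 2470 N/m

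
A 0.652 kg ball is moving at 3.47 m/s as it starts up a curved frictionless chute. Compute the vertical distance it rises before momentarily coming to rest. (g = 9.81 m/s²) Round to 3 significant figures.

h = 0.614 m

By energy conservation, ½mv² = mgh
h = v²/(2g) = 3.47²/(2 × 9.81) = 0.6137 m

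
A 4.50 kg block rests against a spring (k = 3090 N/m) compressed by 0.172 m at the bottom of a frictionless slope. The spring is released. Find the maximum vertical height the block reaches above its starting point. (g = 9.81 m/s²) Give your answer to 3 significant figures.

h = 1.04 m

At maximum height the block is at rest, so ½kx² = mgh
h = kx²/(2mg) = (3090)(0.172)²/(2 × 4.50 × 9.81) = 1.035 m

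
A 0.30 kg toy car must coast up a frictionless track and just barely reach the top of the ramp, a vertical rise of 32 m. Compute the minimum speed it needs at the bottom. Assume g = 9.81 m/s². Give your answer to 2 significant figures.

v = 25 m/s

At the top it is momentarily at rest, so all KE converts to PE: ½mv² = mgh
v = √(2gh) = √(2 × 9.81 × 32) = 25.06 m/s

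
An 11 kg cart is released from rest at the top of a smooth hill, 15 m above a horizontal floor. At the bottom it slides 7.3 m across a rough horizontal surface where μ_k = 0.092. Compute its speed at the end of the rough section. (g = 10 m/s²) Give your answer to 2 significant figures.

v = 17 m/s

Applying the work–energy principle:
mgh = ½mv² + μ_k m g d
W_f = μ_k mg d = (0.092)(11)(10)(7.3) = 73.88 J
½mv² = mgh − W_f = 1650.0 − 73.88 = 1576.1 J
v = √(2 × 1576.1/11) = 16.93 m/s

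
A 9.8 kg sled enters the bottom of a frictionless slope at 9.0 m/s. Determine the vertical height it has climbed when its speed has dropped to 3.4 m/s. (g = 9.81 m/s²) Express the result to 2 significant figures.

h = 3.5 m

Energy balance between the two points: ½mv₁² = ½mv₂² + mgh
h = (v₁² − v₂²)/(2g) = (9.0² − 3.4²)/(2 × 9.81) = 3.539 m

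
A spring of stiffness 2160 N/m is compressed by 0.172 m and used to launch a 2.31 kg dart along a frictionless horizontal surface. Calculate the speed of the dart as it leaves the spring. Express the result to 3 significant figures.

v = 5.26 m/s

Spring PE converts entirely to kinetic energy: ½kx² = ½mv²
v = x√(k/m) = 0.172 × √(2160/2.31) = 5.260 m/s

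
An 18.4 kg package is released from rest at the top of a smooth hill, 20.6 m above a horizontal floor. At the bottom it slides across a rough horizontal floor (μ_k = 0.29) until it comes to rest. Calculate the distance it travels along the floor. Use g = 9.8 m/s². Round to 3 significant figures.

Applying the work–energy principle:
At rest all PE has been dissipated by friction: mgh = μ_k m g d
d = h/μ_k = 20.6/0.29 = 71.03 m

d = 71.0 m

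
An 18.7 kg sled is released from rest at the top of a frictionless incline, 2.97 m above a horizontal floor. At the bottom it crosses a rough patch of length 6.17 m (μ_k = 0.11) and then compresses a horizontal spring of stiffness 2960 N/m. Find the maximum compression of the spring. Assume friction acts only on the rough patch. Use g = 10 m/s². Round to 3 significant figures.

Initial energy: E₁ = mgh = (18.7)(10)(2.97) = 555.39 J
Friction removes W_f = μ_k mg d = (0.11)(18.7)(10)(6.17) = 126.9 J
Energy reaching the spring: E = 555.39 − 126.9 = 428.47 J
At max compression ½kx² = E ⇒ x = √(2E/k) = √(2 × 428.47/2960) = 0.5381 m

x = 0.538 m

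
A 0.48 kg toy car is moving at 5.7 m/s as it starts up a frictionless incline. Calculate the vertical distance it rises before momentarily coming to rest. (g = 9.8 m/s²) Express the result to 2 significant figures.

Setting KE at the bottom equal to PE gained: ½mv² = mgh
h = v²/(2g) = 5.7²/(2 × 9.8) = 1.658 m

h = 1.7 m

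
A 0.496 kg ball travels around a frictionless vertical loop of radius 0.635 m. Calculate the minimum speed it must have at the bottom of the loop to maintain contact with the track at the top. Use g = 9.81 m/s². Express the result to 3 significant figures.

v = 5.58 m/s

At the top: mg = mv_top²/r ⇒ v_top² = gr = 6.229 m²/s²
Energy from bottom to top (height 2r): ½mv_bot² = ½mv_top² + mg(2r)
v_bot² = gr + 4gr = 5gr = 31.15
v_bot = √(5gr) = 5.581 m/s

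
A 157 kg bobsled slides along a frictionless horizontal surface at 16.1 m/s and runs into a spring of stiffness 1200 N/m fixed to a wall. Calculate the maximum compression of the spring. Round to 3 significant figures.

At max compression the bobsled is momentarily at rest: ½mv² = ½kx²
x = v√(m/k) = 16.1 × √(157/1200) = 5.824 m

x = 5.82 m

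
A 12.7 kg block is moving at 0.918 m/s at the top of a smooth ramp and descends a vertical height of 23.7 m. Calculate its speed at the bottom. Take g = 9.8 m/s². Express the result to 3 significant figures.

Equating total energy at the two states: ½mv₀² + mgh = ½mv²
The mass cancels from both sides.
v² = v₀² + 2gh = (0.918)² + 2(9.8)(23.7) = 465.36
v = √465.36 = 21.57 m/s

v = 21.6 m/s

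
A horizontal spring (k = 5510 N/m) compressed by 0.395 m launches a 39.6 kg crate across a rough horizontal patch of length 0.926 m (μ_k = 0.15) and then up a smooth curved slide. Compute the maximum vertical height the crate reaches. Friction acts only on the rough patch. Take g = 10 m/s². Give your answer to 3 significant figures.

Spring energy: E₀ = ½kx² = ½(5510)(0.395)² = 429.85 J
Friction: W_f = μ_k mg d = (0.15)(39.6)(10)(0.926) = 55.00 J
Energy at base of ramp: E = 429.85 − 55.00 = 374.84 J
At max height all remaining energy is PE: mgh = E ⇒ h = E/(mg) = 374.84/(39.6 × 10) = 0.9466 m

h = 0.947 m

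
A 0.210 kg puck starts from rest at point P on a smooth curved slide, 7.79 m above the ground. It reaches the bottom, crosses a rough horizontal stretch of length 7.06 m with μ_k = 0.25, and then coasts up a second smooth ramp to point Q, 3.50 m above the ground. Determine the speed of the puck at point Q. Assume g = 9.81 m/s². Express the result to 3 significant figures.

Energy at P: mgh₁ = (0.210)(9.81)(7.79) = 16.048 J
Friction loss: W_f = μ_k mg d = 3.636 J
At Q: ½mv² + mgh₂ = mgh₁ − W_f
½mv² = 16.048 − 3.636 − 7.2103 = 5.2018 J
v = √(2 × 5.2018/0.210) = 7.039 m/s

v = 7.04 m/s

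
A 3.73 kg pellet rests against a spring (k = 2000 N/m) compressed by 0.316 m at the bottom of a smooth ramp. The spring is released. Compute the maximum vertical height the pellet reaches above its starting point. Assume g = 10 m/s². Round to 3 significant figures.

h = 2.68 m

At maximum height the pellet is at rest, so ½kx² = mgh
h = kx²/(2mg) = (2000)(0.316)²/(2 × 3.73 × 10) = 2.677 m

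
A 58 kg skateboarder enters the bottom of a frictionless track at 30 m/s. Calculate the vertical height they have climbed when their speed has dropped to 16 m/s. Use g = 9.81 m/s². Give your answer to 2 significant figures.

h = 33 m

Conservation of energy: ½mv₁² = ½mv₂² + mgh
h = (v₁² − v₂²)/(2g) = (30² − 16²)/(2 × 9.81) = 32.82 m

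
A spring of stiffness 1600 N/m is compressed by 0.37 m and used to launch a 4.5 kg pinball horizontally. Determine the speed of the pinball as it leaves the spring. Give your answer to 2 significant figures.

v = 7.0 m/s

Spring PE converts entirely to kinetic energy: ½kx² = ½mv²
v = x√(k/m) = 0.37 × √(1600/4.5) = 6.977 m/s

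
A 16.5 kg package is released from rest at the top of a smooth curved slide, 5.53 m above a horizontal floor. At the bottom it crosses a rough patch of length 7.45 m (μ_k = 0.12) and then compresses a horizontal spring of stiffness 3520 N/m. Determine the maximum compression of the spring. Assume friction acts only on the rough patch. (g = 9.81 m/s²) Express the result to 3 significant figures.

Initial energy: E₁ = mgh = (16.5)(9.81)(5.53) = 895.11 J
Friction removes W_f = μ_k mg d = (0.12)(16.5)(9.81)(7.45) = 144.7 J
Energy reaching the spring: E = 895.11 − 144.7 = 750.41 J
At max compression ½kx² = E ⇒ x = √(2E/k) = √(2 × 750.41/3520) = 0.6530 m

x = 0.653 m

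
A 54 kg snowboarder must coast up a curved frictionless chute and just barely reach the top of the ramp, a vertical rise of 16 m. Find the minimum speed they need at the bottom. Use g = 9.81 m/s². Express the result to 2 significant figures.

v = 18 m/s

At the top they are momentarily at rest, so all KE converts to PE: ½mv² = mgh
v = √(2gh) = √(2 × 9.81 × 16) = 17.72 m/s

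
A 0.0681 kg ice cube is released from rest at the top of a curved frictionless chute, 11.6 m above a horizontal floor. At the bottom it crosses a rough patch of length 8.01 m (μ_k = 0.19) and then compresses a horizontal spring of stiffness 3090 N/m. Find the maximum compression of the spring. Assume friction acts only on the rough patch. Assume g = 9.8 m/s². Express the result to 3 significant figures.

Initial energy: E₁ = mgh = (0.0681)(9.8)(11.6) = 7.7416 J
Friction removes W_f = μ_k mg d = (0.19)(0.0681)(9.8)(8.01) = 1.016 J
Energy reaching the spring: E = 7.7416 − 1.016 = 6.7259 J
At max compression ½kx² = E ⇒ x = √(2E/k) = √(2 × 6.7259/3090) = 0.06598 m

x = 0.0660 m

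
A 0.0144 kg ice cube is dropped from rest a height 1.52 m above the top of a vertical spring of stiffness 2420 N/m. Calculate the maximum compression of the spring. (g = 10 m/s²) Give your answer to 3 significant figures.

x = 0.0135 m

Measuring PE from the top of the relaxed spring, at max compression the cube has dropped H + x with zero KE, so:
mg(H + x) = ½kx²
½(2420)x² − (0.0144)(10)x − (0.0144)(10)(1.52) = 0
1210x² − 0.1440x − 0.2189 = 0
x = [0.1440 + √(0.02074 + 1059.4)]/(2 × 1210) = 0.01351 m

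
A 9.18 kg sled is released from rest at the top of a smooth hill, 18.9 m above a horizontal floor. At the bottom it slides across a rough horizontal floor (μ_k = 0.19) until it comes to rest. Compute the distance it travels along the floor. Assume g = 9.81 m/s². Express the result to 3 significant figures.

Energy bookkeeping (friction removes W_f = μ_k N d):
At rest all PE has been dissipated by friction: mgh = μ_k m g d
d = h/μ_k = 18.9/0.19 = 99.47 m

d = 99.5 m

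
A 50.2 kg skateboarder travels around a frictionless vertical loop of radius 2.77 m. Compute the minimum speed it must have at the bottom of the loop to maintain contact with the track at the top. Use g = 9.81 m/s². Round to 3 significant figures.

At the top: mg = mv_top²/r ⇒ v_top² = gr = 27.17 m²/s²
Energy from bottom to top (height 2r): ½mv_bot² = ½mv_top² + mg(2r)
v_bot² = gr + 4gr = 5gr = 135.9
v_bot = √(5gr) = 11.66 m/s

v = 11.7 m/s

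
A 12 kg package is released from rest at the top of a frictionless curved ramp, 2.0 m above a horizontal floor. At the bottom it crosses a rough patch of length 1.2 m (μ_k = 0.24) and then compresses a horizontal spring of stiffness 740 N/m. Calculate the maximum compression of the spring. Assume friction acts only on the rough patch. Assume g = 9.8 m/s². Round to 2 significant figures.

x = 0.74 m

Initial energy: E₁ = mgh = (12)(9.8)(2.0) = 235.20 J
Friction removes W_f = μ_k mg d = (0.24)(12)(9.8)(1.2) = 33.87 J
Energy reaching the spring: E = 235.20 − 33.87 = 201.33 J
At max compression ½kx² = E ⇒ x = √(2E/k) = √(2 × 201.33/740) = 0.7377 m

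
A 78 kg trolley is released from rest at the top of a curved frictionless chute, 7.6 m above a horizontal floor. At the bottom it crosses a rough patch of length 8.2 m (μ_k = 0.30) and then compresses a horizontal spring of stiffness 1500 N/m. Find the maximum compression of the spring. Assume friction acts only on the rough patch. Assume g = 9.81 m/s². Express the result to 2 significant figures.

Initial energy: E₁ = mgh = (78)(9.81)(7.6) = 5815.4 J
Friction removes W_f = μ_k mg d = (0.30)(78)(9.81)(8.2) = 1882 J
Energy reaching the spring: E = 5815.4 − 1882 = 3933.0 J
At max compression ½kx² = E ⇒ x = √(2E/k) = √(2 × 3933.0/1500) = 2.290 m

x = 2.3 m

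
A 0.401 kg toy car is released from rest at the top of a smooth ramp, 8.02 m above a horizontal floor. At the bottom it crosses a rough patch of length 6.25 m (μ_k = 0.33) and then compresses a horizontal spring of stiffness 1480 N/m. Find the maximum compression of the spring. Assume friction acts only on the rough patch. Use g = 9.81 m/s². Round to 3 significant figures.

Initial energy: E₁ = mgh = (0.401)(9.81)(8.02) = 31.549 J
Friction removes W_f = μ_k mg d = (0.33)(0.401)(9.81)(6.25) = 8.113 J
Energy reaching the spring: E = 31.549 − 8.113 = 23.436 J
At max compression ½kx² = E ⇒ x = √(2E/k) = √(2 × 23.436/1480) = 0.1780 m

x = 0.178 m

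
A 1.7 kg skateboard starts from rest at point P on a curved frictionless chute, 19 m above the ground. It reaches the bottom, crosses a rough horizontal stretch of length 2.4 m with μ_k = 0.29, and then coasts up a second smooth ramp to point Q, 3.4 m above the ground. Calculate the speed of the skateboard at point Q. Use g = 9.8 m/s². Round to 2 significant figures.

v = 17 m/s

Energy at P: mgh₁ = (1.7)(9.8)(19) = 316.54 J
Friction loss: W_f = μ_k mg d = 11.60 J
At Q: ½mv² + mgh₂ = mgh₁ − W_f
½mv² = 316.54 − 11.60 − 56.644 = 248.30 J
v = √(2 × 248.30/1.7) = 17.09 m/s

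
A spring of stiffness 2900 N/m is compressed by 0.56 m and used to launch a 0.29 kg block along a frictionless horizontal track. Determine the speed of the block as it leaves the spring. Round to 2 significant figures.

The block leaves the spring when the spring is at natural length, so ½kx² = ½mv²
v = x√(k/m) = 0.56 × √(2900/0.29) = 56.00 m/s

v = 56 m/s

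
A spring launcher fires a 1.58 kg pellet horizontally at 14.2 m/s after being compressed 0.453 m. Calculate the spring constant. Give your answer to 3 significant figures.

Energy stored in the spring equals the launch KE: ½kx² = ½mv²
k = mv²/x² = (1.58)(14.2)²/(0.453)² = 1553 N/m

k = 1550 N/m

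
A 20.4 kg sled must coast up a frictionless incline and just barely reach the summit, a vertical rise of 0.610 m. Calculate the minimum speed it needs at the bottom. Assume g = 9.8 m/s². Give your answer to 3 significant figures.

At the top it is momentarily at rest, so all KE converts to PE: ½mv² = mgh
v = √(2gh) = √(2 × 9.8 × 0.610) = 3.458 m/s

v = 3.46 m/s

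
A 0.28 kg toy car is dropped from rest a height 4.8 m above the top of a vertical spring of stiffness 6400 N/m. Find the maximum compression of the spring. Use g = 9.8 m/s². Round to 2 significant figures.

Let x be the compression. The total drop is H + x, and the car is instantaneously at rest at max compression, so energy conservation gives:
mg(H + x) = ½kx²
½(6400)x² − (0.28)(9.8)x − (0.28)(9.8)(4.8) = 0
3200x² − 2.744x − 13.17 = 0
x = [2.744 + √(7.530 + 168591)]/(2 × 3200) = 0.06459 m

x = 0.065 m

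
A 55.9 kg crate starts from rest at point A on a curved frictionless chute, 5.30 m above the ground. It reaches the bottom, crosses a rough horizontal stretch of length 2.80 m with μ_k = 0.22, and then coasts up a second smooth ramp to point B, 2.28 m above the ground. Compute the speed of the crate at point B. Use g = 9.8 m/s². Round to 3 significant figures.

v = 6.86 m/s

Energy at A: mgh₁ = (55.9)(9.8)(5.30) = 2903.4 J
Friction loss: W_f = μ_k mg d = 337.5 J
At B: ½mv² + mgh₂ = mgh₁ − W_f
½mv² = 2903.4 − 337.5 − 1249.0 = 1317.0 J
v = √(2 × 1317.0/55.9) = 6.864 m/s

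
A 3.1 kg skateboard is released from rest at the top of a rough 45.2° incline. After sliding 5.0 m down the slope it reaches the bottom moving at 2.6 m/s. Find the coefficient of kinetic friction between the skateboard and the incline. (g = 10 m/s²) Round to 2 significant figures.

μ_k = 0.91

Energy balance down the incline: mg L sinθ − ½mv² = μ_k (mg cosθ) L
mgL sinθ = 109.98 J; ½mv² = 10.478 J
W_f = 109.98 − 10.478 = 99.51 J
μ_k = W_f/(mg cosθ · L) = 99.51/(21.84 × 5.0) = 0.9111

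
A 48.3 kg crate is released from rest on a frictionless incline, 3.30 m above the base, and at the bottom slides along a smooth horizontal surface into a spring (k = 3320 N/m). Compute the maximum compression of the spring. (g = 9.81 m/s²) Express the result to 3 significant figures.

At max compression the crate is momentarily at rest: mgh = ½kx²
x = √(2mgh/k) = √(2 × 48.3 × 9.81 × 3.30 / 3320) = 0.9705 m

x = 0.971 m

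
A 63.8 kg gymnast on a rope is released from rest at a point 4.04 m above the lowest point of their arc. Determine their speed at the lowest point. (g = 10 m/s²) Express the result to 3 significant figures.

Mechanical energy is conserved (no friction): mgh = ½mv²
v = √(2gh) = √(2 × 10 × 4.04) = √80.800 = 8.989 m/s

v = 8.99 m/s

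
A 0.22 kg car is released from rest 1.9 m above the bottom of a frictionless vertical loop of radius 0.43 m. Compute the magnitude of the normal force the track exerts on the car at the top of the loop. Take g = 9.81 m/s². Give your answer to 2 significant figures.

Energy from release to top (height 2r): mgh = ½mv_top² + mg(2r)
v_top² = 2g(h − 2r) = 2(9.81)(1.9 − 0.8600) = 20.405 m²/s²
At the top, both N and weight point toward the centre: N + mg = mv_top²/r
N = m(v_top²/r − g) = 0.22(20.405/0.43 − 9.81) = 8.281 N

N = 8.3 N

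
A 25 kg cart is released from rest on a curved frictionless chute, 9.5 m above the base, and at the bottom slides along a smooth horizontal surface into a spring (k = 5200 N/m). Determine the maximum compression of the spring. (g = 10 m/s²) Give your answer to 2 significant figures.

x = 0.96 m

Energy conservation (no friction) from release to max compression: mgh = ½kx²
x = √(2mgh/k) = √(2 × 25 × 10 × 9.5 / 5200) = 0.9558 m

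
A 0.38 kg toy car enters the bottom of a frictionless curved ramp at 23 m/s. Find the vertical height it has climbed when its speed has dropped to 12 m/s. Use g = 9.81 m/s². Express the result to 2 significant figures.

h = 20 m

Conservation of energy: ½mv₁² = ½mv₂² + mgh
h = (v₁² − v₂²)/(2g) = (23² − 12²)/(2 × 9.81) = 19.62 m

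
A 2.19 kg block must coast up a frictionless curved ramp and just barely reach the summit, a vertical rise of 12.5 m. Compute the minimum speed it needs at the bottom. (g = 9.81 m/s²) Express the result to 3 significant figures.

At the top it is momentarily at rest, so all KE converts to PE: ½mv² = mgh
v = √(2gh) = √(2 × 9.81 × 12.5) = 15.66 m/s

v = 15.7 m/s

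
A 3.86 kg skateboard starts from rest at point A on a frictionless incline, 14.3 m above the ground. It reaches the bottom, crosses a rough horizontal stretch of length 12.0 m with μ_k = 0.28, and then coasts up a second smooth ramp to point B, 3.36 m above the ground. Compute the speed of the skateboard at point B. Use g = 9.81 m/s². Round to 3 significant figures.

Energy at A: mgh₁ = (3.86)(9.81)(14.3) = 541.49 J
Friction loss: W_f = μ_k mg d = 127.2 J
At B: ½mv² + mgh₂ = mgh₁ − W_f
½mv² = 541.49 − 127.2 − 127.23 = 287.03 J
v = √(2 × 287.03/3.86) = 12.20 m/s

v = 12.2 m/s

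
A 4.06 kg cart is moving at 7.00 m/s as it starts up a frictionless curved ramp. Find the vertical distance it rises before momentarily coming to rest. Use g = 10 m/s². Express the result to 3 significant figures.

By energy conservation, ½mv² = mgh
h = v²/(2g) = 7.00²/(2 × 10) = 2.450 m

h = 2.45 m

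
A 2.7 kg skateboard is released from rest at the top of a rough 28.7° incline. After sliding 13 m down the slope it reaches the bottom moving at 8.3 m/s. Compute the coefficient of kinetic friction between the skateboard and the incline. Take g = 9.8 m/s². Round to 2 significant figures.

μ_k = 0.24

Energy balance down the incline: mg L sinθ − ½mv² = μ_k (mg cosθ) L
mgL sinθ = 165.19 J; ½mv² = 93.002 J
W_f = 165.19 − 93.002 = 72.19 J
μ_k = W_f/(mg cosθ · L) = 72.19/(23.21 × 13) = 0.2392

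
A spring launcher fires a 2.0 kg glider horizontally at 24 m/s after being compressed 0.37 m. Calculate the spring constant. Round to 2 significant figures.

k = 8400 N/m

Energy stored in the spring equals the launch KE: ½kx² = ½mv²
k = mv²/x² = (2.0)(24)²/(0.37)² = 8415 N/m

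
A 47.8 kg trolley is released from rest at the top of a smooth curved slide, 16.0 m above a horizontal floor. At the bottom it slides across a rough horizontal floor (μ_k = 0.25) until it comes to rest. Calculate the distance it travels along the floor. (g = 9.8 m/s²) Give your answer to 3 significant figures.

Applying the work–energy principle:
At rest all PE has been dissipated by friction: mgh = μ_k m g d
d = h/μ_k = 16.0/0.25 = 64.00 m

d = 64.0 m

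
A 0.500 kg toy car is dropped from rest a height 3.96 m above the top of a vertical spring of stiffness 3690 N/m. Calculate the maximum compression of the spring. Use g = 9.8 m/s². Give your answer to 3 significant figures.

Measuring PE from the top of the relaxed spring, at max compression the car has dropped H + x with zero KE, so:
mg(H + x) = ½kx²
½(3690)x² − (0.500)(9.8)x − (0.500)(9.8)(3.96) = 0
1845x² − 4.900x − 19.40 = 0
x = [4.900 + √(24.01 + 143202)]/(2 × 1845) = 0.1039 m

x = 0.104 m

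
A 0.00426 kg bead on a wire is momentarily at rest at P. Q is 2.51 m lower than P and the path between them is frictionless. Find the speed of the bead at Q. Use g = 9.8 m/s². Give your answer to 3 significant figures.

v = 7.01 m/s

Mechanical energy is conserved (no friction): mgh = ½mv²
v = √(2gh) = √(2 × 9.8 × 2.51) = √49.196 = 7.014 m/s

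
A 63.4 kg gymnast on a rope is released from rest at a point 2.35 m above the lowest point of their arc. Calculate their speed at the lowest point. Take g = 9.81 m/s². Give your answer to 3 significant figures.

v = 6.79 m/s

Equating total energy at the two states: mgh = ½mv²
v = √(2gh) = √(2 × 9.81 × 2.35) = √46.107 = 6.790 m/s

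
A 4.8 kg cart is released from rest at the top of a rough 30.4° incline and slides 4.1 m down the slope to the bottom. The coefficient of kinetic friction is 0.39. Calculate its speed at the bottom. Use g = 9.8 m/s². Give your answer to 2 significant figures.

Work–energy: mg(L sinθ) − μ_k(mg cosθ)L = ½mv²
mgh = mgL sinθ = (4.8)(9.8)(4.1)sin30.4° = 97.596 J
W_f = μ_k mg cosθ · L = (0.39)(4.8)(9.8)cos30.4°·4.1 = 64.88 J
½mv² = 97.596 − 64.88 = 32.720 J
v = √(2 × 32.720/4.8) = 3.692 m/s

v = 3.7 m/s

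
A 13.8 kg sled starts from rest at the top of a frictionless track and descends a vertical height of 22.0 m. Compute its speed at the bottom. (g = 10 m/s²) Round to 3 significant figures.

v = 21.0 m/s

Energy conservation between the two points: mgh = ½mv²
The mass cancels from both sides.
v = √(2gh) = √(2 × 10 × 22.0) = √440.00 = 20.98 m/s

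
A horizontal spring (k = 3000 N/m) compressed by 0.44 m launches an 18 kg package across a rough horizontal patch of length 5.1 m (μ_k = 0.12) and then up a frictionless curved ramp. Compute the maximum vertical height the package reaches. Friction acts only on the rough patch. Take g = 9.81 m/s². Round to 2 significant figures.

Spring energy: E₀ = ½kx² = ½(3000)(0.44)² = 290.40 J
Friction: W_f = μ_k mg d = (0.12)(18)(9.81)(5.1) = 108.1 J
Energy at base of ramp: E = 290.40 − 108.1 = 182.33 J
At max height all remaining energy is PE: mgh = E ⇒ h = E/(mg) = 182.33/(18 × 9.81) = 1.033 m

h = 1.0 m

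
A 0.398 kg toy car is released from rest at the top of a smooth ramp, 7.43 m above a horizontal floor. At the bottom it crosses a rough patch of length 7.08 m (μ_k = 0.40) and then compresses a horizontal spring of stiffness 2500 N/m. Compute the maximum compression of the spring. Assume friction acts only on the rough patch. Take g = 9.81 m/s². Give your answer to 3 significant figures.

Initial energy: E₁ = mgh = (0.398)(9.81)(7.43) = 29.010 J
Friction removes W_f = μ_k mg d = (0.40)(0.398)(9.81)(7.08) = 11.06 J
Energy reaching the spring: E = 29.010 − 11.06 = 17.952 J
At max compression ½kx² = E ⇒ x = √(2E/k) = √(2 × 17.952/2500) = 0.1198 m

x = 0.120 m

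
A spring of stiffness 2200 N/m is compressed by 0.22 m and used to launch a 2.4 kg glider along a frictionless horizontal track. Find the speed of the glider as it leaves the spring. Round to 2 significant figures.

v = 6.7 m/s

The glider leaves the spring when the spring is at natural length, so ½kx² = ½mv²
v = x√(k/m) = 0.22 × √(2200/2.4) = 6.661 m/s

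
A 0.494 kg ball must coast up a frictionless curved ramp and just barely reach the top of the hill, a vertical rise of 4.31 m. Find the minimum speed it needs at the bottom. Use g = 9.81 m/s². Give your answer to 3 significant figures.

v = 9.20 m/s

At the top it is momentarily at rest, so all KE converts to PE: ½mv² = mgh
v = √(2gh) = √(2 × 9.81 × 4.31) = 9.196 m/s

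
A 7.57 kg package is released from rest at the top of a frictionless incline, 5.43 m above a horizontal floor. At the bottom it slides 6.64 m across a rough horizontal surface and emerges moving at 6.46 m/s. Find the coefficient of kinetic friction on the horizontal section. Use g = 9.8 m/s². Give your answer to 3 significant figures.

μ_k = 0.497

Energy at the top = energy at the end + work done against friction:
mgh = ½mv² + μ_k m g d
mgh = 402.83 J; ½mv² = 157.95 J
W_f = 402.83 − 157.95 = 244.9 J
μ_k = W_f/(mg·d) = 244.9/(74.19 × 6.64) = 0.4971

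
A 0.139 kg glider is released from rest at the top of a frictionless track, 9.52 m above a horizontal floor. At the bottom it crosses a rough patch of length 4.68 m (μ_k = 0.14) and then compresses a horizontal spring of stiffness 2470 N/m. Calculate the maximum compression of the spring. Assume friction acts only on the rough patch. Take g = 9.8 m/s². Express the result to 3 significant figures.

x = 0.0989 m

Initial energy: E₁ = mgh = (0.139)(9.8)(9.52) = 12.968 J
Friction removes W_f = μ_k mg d = (0.14)(0.139)(9.8)(4.68) = 0.8925 J
Energy reaching the spring: E = 12.968 − 0.8925 = 12.076 J
At max compression ½kx² = E ⇒ x = √(2E/k) = √(2 × 12.076/2470) = 0.09888 m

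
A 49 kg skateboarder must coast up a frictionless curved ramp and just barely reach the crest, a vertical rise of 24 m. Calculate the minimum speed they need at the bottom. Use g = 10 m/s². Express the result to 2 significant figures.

At the top they are momentarily at rest, so all KE converts to PE: ½mv² = mgh
v = √(2gh) = √(2 × 10 × 24) = 21.91 m/s

v = 22 m/s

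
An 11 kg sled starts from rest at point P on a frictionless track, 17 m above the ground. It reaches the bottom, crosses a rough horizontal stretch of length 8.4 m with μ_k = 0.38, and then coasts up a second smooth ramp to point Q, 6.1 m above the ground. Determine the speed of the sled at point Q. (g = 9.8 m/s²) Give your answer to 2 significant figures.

v = 12 m/s

Energy at P: mgh₁ = (11)(9.8)(17) = 1832.6 J
Friction loss: W_f = μ_k mg d = 344.1 J
At Q: ½mv² + mgh₂ = mgh₁ − W_f
½mv² = 1832.6 − 344.1 − 657.58 = 830.92 J
v = √(2 × 830.92/11) = 12.29 m/s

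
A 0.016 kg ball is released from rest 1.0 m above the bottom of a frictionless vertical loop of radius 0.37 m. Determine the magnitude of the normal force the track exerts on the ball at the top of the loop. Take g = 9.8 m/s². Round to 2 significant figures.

N = 0.064 N

Energy from release to top (height 2r): mgh = ½mv_top² + mg(2r)
v_top² = 2g(h − 2r) = 2(9.8)(1.0 − 0.7400) = 5.0960 m²/s²
At the top, both N and weight point toward the centre: N + mg = mv_top²/r
N = m(v_top²/r − g) = 0.016(5.0960/0.37 − 9.8) = 0.06357 N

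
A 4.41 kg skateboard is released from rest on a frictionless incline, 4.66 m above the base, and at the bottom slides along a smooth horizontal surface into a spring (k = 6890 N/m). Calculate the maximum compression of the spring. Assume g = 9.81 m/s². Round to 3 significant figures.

x = 0.242 m

Gravitational PE at the top equals spring PE at max compression: mgh = ½kx²
x = √(2mgh/k) = √(2 × 4.41 × 9.81 × 4.66 / 6890) = 0.2419 m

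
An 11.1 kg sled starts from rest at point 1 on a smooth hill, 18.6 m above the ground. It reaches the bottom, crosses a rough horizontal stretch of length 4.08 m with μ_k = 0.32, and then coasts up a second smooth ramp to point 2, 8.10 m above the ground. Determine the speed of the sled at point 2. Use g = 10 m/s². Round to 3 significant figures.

Energy at 1: mgh₁ = (11.1)(10)(18.6) = 2064.6 J
Friction loss: W_f = μ_k mg d = 144.9 J
At 2: ½mv² + mgh₂ = mgh₁ − W_f
½mv² = 2064.6 − 144.9 − 899.10 = 1020.6 J
v = √(2 × 1020.6/11.1) = 13.56 m/s

v = 13.6 m/s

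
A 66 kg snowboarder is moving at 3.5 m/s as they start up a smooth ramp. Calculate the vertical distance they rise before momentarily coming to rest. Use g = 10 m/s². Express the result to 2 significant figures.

By energy conservation, ½mv² = mgh
h = v²/(2g) = 3.5²/(2 × 10) = 0.6125 m

h = 0.61 m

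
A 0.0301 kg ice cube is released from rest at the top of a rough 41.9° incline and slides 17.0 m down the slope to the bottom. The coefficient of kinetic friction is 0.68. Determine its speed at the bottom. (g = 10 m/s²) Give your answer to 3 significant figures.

Energy: mgh = ½mv² + W_f, with h = L sinθ and W_f = μ_k (mg cosθ) L
mgh = mgL sinθ = (0.0301)(10)(17.0)sin41.9° = 3.4173 J
W_f = μ_k mg cosθ · L = (0.68)(0.0301)(10)cos41.9°·17.0 = 2.590 J
½mv² = 3.4173 − 2.590 = 0.82742 J
v = √(2 × 0.82742/0.0301) = 7.415 m/s

v = 7.41 m/s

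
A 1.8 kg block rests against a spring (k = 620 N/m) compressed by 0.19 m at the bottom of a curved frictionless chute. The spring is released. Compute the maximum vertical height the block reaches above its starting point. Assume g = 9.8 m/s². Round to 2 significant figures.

At maximum height the block is at rest, so ½kx² = mgh
h = kx²/(2mg) = (620)(0.19)²/(2 × 1.8 × 9.8) = 0.6344 m

h = 0.63 m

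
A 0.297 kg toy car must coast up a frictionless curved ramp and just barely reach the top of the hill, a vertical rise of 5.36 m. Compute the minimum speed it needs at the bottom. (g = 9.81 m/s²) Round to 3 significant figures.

At the top it is momentarily at rest, so all KE converts to PE: ½mv² = mgh
v = √(2gh) = √(2 × 9.81 × 5.36) = 10.25 m/s

v = 10.3 m/s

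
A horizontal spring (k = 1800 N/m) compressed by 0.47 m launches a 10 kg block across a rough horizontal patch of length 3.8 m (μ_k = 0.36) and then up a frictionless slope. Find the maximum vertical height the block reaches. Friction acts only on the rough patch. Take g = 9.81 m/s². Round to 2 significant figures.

h = 0.66 m

Spring energy: E₀ = ½kx² = ½(1800)(0.47)² = 198.81 J
Friction: W_f = μ_k mg d = (0.36)(10)(9.81)(3.8) = 134.2 J
Energy at base of ramp: E = 198.81 − 134.2 = 64.609 J
At max height all remaining energy is PE: mgh = E ⇒ h = E/(mg) = 64.609/(10 × 9.81) = 0.6586 m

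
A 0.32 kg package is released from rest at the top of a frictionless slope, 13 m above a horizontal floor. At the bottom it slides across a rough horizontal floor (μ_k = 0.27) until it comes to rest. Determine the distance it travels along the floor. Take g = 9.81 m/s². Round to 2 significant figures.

Energy bookkeeping (friction removes W_f = μ_k N d):
At rest all PE has been dissipated by friction: mgh = μ_k m g d
d = h/μ_k = 13/0.27 = 48.15 m

d = 48 m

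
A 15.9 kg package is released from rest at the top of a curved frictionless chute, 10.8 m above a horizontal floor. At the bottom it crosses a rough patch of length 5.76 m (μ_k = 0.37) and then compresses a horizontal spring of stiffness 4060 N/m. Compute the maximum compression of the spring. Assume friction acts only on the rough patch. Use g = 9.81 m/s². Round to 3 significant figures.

Initial energy: E₁ = mgh = (15.9)(9.81)(10.8) = 1684.6 J
Friction removes W_f = μ_k mg d = (0.37)(15.9)(9.81)(5.76) = 332.4 J
Energy reaching the spring: E = 1684.6 − 332.4 = 1352.2 J
At max compression ½kx² = E ⇒ x = √(2E/k) = √(2 × 1352.2/4060) = 0.8161 m

x = 0.816 m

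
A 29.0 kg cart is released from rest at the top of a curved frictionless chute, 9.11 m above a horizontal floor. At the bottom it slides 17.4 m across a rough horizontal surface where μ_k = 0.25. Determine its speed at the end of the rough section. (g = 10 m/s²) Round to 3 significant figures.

Energy at the top = energy at the end + work done against friction:
mgh = ½mv² + μ_k m g d
W_f = μ_k mg d = (0.25)(29.0)(10)(17.4) = 1262 J
½mv² = mgh − W_f = 2641.9 − 1262 = 1380.4 J
v = √(2 × 1380.4/29.0) = 9.757 m/s

v = 9.76 m/s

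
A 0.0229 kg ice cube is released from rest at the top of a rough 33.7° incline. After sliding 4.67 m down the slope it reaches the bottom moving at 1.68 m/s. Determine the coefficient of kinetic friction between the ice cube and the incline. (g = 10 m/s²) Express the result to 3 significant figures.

The energy dissipated by friction is the PE lost minus the KE gained:
mgL sinθ = 0.59337 J; ½mv² = 0.032316 J
W_f = 0.59337 − 0.032316 = 0.5611 J
μ_k = W_f/(mg cosθ · L) = 0.5611/(0.1905 × 4.67) = 0.6306

μ_k = 0.631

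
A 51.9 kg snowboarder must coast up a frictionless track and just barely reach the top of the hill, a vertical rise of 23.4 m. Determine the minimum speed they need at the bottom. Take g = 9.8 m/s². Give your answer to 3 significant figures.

v = 21.4 m/s

At the top they are momentarily at rest, so all KE converts to PE: ½mv² = mgh
v = √(2gh) = √(2 × 9.8 × 23.4) = 21.42 m/s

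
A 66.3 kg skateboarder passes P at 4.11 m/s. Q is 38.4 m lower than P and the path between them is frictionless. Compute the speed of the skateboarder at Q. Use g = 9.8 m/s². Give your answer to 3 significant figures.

v = 27.7 m/s

Energy conservation between the two points: ½mv₀² + mgh = ½mv²
v² = v₀² + 2gh = (4.11)² + 2(9.8)(38.4) = 769.53
v = √769.53 = 27.74 m/s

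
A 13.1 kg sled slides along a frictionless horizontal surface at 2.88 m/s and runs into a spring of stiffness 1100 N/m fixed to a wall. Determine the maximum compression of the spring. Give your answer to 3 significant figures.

At max compression the sled is momentarily at rest: ½mv² = ½kx²
x = v√(m/k) = 2.88 × √(13.1/1100) = 0.3143 m

x = 0.314 m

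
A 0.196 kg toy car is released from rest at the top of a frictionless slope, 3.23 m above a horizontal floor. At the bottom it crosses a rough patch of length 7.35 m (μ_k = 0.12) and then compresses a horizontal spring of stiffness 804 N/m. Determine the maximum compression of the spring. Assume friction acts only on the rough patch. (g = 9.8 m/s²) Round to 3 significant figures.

Initial energy: E₁ = mgh = (0.196)(9.8)(3.23) = 6.2042 J
Friction removes W_f = μ_k mg d = (0.12)(0.196)(9.8)(7.35) = 1.694 J
Energy reaching the spring: E = 6.2042 − 1.694 = 4.5100 J
At max compression ½kx² = E ⇒ x = √(2E/k) = √(2 × 4.5100/804) = 0.1059 m

x = 0.106 m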